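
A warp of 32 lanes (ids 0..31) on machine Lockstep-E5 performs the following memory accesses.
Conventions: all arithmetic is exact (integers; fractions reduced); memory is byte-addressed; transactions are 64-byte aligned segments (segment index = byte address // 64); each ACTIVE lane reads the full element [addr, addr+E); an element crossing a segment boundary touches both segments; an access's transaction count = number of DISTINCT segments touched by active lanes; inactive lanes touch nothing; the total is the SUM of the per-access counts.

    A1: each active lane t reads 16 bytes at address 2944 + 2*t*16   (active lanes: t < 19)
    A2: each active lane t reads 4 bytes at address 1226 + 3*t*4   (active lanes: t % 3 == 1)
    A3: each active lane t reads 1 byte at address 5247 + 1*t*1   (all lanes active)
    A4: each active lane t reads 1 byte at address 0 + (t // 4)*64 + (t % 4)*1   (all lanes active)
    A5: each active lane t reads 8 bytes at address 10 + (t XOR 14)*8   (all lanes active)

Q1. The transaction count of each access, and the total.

A1: 10 transactions
A2: 7 transactions
A3: 2 transactions
A4: 8 transactions
A5: 5 transactions

Answer: 10,7,2,8,5; total 32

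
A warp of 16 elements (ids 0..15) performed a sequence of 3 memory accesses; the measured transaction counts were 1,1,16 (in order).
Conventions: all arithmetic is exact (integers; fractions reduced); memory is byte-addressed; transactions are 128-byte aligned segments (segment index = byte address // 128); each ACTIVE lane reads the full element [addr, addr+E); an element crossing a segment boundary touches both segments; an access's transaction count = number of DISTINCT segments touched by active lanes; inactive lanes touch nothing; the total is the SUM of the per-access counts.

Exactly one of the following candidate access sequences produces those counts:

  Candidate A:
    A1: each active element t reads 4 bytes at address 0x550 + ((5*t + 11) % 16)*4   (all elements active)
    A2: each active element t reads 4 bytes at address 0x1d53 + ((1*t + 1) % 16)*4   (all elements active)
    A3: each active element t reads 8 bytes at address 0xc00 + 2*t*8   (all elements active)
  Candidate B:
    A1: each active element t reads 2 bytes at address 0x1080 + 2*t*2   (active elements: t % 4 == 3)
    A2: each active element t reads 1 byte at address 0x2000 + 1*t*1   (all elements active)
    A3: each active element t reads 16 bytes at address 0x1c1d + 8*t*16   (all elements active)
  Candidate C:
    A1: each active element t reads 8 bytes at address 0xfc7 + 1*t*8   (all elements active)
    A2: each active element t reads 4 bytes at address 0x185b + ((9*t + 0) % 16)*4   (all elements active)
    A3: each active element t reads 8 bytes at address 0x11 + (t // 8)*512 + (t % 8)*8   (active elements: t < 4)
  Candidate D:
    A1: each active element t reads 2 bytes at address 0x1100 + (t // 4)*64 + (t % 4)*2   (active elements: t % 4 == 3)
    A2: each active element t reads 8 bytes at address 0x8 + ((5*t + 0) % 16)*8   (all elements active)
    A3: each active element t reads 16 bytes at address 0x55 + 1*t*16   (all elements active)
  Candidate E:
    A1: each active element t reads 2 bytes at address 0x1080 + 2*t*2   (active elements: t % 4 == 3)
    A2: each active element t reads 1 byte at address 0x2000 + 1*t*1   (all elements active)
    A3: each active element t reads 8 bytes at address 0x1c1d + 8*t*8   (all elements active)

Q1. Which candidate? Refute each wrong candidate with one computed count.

A: A1 gives 2 transactions, not 1
C: A1 gives 2 transactions, not 1
D: A1 gives 2 transactions, not 1
E: A3 gives 8 transactions, not 16
B: all counts match (1,1,16)

Answer: B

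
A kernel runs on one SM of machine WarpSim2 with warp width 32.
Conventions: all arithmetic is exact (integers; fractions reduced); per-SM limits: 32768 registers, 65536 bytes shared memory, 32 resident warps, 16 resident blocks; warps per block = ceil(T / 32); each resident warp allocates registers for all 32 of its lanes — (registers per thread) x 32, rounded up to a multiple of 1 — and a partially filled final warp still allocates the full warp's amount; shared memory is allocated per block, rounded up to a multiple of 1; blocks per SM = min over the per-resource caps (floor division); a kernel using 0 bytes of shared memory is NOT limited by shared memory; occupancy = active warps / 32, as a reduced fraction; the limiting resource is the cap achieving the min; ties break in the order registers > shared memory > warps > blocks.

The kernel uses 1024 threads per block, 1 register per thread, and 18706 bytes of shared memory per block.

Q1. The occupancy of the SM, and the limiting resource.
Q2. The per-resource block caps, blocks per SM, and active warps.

Answer: occupancy 1, limited by warps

registers: 32 blocks
shared memory: 3 blocks
warps: 1 block
blocks: 16 blocks

Answer: 1 block, 32 active warps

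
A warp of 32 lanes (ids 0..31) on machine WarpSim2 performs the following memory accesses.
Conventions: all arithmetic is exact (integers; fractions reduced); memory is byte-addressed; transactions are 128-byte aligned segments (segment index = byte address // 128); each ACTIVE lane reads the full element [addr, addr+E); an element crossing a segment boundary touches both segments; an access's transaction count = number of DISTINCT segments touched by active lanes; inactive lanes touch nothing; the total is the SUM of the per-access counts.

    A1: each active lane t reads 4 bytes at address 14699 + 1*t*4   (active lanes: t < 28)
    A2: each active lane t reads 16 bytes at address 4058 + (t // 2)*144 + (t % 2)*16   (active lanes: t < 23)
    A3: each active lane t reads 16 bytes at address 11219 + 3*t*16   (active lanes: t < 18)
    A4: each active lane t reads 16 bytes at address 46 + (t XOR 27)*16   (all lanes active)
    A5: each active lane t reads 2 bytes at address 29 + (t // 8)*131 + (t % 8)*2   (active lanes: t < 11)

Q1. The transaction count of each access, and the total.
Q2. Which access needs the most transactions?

A1: 2 transactions
A2: 14 transactions
A3: 8 transactions
A4: 5 transactions
A5: 2 transactions

Answer: 2,14,8,5,2; total 31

Answer: A2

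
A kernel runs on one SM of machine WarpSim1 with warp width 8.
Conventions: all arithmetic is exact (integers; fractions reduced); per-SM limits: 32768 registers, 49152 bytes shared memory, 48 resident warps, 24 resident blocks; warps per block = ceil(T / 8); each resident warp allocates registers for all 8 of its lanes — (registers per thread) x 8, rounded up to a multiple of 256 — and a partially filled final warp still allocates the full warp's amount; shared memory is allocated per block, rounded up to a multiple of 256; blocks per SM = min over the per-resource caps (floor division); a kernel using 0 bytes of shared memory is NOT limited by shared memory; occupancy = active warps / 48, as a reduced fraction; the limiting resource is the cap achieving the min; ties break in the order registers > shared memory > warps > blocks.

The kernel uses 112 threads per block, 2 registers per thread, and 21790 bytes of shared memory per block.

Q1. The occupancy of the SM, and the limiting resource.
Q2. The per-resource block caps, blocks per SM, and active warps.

Answer: occupancy 7/12, limited by shared memory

registers: 9 blocks
shared memory: 2 blocks
warps: 3 blocks
blocks: 24 blocks

Answer: 2 blocks, 28 active warps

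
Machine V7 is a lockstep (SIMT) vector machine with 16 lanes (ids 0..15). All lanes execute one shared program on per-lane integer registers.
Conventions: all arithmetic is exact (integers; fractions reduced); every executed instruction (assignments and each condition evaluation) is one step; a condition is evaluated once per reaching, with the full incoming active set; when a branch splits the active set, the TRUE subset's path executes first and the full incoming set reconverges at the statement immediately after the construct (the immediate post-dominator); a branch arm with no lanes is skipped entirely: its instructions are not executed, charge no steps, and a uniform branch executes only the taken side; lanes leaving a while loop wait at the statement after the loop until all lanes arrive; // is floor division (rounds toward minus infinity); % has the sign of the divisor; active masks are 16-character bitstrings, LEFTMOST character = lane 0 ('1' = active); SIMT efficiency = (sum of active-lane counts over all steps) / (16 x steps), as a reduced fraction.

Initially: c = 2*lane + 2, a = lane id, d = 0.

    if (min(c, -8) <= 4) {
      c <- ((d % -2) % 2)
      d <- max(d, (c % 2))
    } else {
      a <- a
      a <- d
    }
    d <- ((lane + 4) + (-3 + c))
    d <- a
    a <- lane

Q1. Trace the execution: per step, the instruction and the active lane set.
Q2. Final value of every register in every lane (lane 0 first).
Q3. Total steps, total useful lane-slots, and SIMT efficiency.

step 0: eval (min(c, -8) <= 4)       1111111111111111
step 1: c <- ((d % -2) % 2)          1111111111111111
step 2: d <- max(d, (c % 2))         1111111111111111
step 3: d <- ((lane + 4) + (-3 + c)) 1111111111111111
step 4: d <- a                       1111111111111111
step 5: a <- lane                    1111111111111111

Answer: 6 steps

c: 0,0,0,0,0,0,0,0,0,0,0,0,0,0,0,0
a: 0,1,2,3,4,5,6,7,8,9,10,11,12,13,14,15
d: 0,1,2,3,4,5,6,7,8,9,10,11,12,13,14,15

steps = 6; useful = 96; efficiency = 96/96 = 1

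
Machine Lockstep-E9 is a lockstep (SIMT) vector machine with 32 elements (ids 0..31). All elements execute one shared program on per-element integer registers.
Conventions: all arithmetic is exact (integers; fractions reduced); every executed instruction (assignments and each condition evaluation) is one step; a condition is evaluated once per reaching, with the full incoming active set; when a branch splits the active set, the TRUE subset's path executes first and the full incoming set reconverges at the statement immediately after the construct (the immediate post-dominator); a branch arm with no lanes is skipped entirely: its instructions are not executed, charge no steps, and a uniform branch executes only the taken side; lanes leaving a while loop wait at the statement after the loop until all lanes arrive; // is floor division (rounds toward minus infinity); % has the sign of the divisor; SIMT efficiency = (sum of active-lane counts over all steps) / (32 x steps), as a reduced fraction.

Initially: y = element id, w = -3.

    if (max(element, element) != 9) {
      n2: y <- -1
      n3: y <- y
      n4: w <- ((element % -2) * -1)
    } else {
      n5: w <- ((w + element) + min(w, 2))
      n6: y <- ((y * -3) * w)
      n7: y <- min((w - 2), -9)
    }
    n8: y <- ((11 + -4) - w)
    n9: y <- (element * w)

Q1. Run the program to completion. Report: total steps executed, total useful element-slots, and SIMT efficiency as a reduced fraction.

Answer: 9 steps, 192 useful, 2/3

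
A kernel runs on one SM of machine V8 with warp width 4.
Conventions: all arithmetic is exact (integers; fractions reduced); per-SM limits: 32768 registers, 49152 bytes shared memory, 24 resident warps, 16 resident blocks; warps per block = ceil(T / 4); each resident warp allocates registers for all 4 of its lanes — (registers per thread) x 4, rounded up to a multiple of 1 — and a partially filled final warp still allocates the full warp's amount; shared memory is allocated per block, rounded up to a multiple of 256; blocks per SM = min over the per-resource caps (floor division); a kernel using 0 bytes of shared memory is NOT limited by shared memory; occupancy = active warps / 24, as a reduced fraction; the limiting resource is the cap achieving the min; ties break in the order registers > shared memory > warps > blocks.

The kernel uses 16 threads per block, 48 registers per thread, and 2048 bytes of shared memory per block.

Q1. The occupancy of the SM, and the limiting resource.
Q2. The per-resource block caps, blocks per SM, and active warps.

Answer: occupancy 1, limited by warps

registers: 42 blocks
shared memory: 24 blocks
warps: 6 blocks
blocks: 16 blocks

Answer: 6 blocks, 24 active warps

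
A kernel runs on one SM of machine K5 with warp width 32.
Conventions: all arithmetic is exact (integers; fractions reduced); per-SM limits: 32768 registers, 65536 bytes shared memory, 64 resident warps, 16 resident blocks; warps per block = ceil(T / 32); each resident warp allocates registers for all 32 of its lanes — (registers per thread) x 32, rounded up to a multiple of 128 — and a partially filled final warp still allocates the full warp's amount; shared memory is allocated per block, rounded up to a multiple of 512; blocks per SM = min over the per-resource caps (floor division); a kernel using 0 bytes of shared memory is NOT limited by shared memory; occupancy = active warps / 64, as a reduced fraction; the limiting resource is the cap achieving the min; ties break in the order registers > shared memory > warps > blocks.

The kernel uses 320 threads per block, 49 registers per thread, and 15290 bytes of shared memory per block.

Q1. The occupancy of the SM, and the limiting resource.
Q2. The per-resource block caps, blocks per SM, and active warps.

Answer: occupancy 5/32, limited by registers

registers: 1 block
shared memory: 4 blocks
warps: 6 blocks
blocks: 16 blocks

Answer: 1 block, 10 active warps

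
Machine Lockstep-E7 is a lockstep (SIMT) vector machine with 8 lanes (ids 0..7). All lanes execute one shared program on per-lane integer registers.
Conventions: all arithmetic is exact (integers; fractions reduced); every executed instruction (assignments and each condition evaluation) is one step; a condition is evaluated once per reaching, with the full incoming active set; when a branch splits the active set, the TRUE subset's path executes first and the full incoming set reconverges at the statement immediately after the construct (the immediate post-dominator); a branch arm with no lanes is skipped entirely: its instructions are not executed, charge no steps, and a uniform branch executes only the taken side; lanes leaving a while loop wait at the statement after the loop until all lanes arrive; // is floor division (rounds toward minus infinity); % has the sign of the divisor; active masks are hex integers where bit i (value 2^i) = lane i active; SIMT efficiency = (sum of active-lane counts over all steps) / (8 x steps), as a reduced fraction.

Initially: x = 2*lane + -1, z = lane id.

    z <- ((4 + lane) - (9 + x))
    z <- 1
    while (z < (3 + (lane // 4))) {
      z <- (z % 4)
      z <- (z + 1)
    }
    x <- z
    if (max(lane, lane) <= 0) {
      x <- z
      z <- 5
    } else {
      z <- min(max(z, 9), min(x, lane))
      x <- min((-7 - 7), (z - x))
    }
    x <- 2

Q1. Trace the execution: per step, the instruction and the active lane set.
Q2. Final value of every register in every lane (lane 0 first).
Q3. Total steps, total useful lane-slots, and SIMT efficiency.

step 0: z <- ((4 + lane) - (9 + x))  0xff
step 1: z <- 1                       0xff
step 2: eval (z < (3 + (lane // 4))) 0xff
step 3: z <- (z % 4)                 0xff
step 4: z <- (z + 1)                 0xff
step 5: eval (z < (3 + (lane // 4))) 0xff
step 6: z <- (z % 4)                 0xff
step 7: z <- (z + 1)                 0xff
step 8: eval (z < (3 + (lane // 4))) 0xff
step 9: z <- (z % 4)                 0xf0
step 10: z <- (z + 1)                 0xf0
step 11: eval (z < (3 + (lane // 4))) 0xf0
step 12: x <- z                       0xff
step 13: eval (max(lane, lane) <= 0)  0xff
step 14: x <- z                       0x01
step 15: z <- 5                       0x01
step 16: z <- min(max(z, 9), min(x, lane)) 0xfe
step 17: x <- min((-7 - 7), (z - x))  0xfe
step 18: x <- 2                       0xff

Answer: 19 steps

x: 2,2,2,2,2,2,2,2
z: 5,1,2,3,4,4,4,4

steps = 19; useful = 124; efficiency = 124/152 = 31/38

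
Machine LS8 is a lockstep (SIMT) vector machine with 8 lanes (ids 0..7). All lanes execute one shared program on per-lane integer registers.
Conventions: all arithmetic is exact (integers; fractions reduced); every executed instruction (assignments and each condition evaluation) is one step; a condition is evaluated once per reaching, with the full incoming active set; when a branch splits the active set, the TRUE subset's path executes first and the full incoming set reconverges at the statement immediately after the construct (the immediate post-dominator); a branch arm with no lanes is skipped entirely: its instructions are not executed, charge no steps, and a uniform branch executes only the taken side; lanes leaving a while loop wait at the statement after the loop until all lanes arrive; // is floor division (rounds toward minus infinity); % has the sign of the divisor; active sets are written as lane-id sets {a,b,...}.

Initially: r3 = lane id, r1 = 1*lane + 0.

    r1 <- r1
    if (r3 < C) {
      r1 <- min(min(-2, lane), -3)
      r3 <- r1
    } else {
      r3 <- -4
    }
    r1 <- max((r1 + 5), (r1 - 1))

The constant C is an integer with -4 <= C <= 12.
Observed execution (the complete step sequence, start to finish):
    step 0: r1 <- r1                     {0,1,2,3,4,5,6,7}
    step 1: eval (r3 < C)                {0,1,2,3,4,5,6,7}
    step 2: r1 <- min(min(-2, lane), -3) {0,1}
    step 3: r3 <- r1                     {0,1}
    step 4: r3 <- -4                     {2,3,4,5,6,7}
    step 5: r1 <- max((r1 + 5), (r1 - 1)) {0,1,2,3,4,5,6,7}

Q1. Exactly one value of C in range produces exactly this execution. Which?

Answer: C = 2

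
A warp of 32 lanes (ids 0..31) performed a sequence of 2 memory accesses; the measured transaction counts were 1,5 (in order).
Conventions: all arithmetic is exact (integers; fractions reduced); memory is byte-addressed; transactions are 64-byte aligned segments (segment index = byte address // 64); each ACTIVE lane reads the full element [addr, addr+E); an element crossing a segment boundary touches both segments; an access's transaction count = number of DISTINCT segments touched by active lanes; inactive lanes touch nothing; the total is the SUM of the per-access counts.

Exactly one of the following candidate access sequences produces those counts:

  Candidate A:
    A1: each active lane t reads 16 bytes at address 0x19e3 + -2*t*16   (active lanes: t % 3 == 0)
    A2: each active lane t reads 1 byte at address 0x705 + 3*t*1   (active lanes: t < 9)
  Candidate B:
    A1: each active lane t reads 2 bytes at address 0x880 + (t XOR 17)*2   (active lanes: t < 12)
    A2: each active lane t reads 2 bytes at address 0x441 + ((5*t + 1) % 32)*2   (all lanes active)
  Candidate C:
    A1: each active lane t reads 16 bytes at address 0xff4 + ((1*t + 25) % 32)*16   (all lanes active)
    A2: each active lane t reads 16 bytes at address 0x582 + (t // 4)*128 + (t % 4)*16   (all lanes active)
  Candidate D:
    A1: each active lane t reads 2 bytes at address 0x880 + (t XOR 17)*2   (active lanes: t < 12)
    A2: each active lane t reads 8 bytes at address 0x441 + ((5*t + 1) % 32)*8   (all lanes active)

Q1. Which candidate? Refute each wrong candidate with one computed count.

A: A1 gives 11 transactions, not 1
B: A2 gives 2 transactions, not 5
C: A1 gives 9 transactions, not 1
D: all counts match (1,5)

Answer: D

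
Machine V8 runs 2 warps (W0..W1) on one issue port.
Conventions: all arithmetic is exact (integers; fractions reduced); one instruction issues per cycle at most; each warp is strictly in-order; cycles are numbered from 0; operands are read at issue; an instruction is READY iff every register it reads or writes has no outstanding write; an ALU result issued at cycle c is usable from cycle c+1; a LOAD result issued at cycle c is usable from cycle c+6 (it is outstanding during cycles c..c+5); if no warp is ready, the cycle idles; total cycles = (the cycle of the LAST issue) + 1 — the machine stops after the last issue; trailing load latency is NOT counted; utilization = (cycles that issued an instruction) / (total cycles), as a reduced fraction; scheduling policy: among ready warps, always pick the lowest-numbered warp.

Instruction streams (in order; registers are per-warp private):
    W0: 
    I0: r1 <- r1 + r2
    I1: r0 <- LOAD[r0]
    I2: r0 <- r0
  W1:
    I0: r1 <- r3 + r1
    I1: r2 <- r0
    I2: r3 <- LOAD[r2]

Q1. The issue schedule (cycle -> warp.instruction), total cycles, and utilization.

cycle 0: W0.I0
cycle 1: W0.I1
cycle 2: W1.I0
cycle 3: W1.I1
cycle 4: W1.I2
cycle 5: idle
cycle 6: idle
cycle 7: W0.I2

Answer: 8 cycles, utilization 3/4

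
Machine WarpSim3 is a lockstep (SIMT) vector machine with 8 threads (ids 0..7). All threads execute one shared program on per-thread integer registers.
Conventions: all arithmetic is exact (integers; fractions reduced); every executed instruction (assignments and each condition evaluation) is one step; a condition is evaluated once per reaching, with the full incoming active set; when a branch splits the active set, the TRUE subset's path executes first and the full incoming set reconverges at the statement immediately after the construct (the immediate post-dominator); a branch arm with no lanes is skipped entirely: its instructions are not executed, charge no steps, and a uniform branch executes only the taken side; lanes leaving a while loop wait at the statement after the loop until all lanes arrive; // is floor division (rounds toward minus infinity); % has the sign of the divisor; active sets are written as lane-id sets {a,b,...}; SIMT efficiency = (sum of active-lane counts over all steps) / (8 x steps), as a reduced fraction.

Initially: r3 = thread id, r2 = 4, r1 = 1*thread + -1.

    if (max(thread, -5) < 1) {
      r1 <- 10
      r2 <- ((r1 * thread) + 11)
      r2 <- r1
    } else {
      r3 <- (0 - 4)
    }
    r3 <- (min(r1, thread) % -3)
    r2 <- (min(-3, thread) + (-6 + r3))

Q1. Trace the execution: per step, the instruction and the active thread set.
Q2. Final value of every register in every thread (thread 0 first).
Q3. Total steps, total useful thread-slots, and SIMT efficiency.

step 0: eval (max(thread, -5) < 1)   {0,1,2,3,4,5,6,7}
step 1: r1 <- 10                     {0}
step 2: r2 <- ((r1 * thread) + 11)   {0}
step 3: r2 <- r1                     {0}
step 4: r3 <- (0 - 4)                {1,2,3,4,5,6,7}
step 5: r3 <- (min(r1, thread) % -3) {0,1,2,3,4,5,6,7}
step 6: r2 <- (min(-3, thread) + (-6 + r3)) {0,1,2,3,4,5,6,7}

Answer: 7 steps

r3: 0,0,-2,-1,0,-2,-1,0
r2: -9,-9,-11,-10,-9,-11,-10,-9
r1: 10,0,1,2,3,4,5,6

steps = 7; useful = 34; efficiency = 34/56 = 17/28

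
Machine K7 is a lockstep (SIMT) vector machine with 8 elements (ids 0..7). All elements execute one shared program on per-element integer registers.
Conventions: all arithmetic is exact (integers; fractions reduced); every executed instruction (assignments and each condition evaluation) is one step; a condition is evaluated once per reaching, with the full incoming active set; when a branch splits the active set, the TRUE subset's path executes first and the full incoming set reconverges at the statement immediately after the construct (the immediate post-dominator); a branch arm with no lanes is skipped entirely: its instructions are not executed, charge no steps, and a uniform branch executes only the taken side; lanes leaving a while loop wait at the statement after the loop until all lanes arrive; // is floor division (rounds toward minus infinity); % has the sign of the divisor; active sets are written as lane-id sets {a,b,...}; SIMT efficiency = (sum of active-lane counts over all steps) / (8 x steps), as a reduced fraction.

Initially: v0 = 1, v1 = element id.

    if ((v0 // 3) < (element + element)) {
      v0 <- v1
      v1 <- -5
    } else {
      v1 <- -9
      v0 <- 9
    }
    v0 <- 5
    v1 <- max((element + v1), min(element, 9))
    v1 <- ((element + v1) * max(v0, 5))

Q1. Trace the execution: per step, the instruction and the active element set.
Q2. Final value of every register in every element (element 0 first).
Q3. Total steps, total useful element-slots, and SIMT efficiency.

step 0: eval ((v0 // 3) < (element + element)) {0,1,2,3,4,5,6,7}
step 1: v0 <- v1                     {1,2,3,4,5,6,7}
step 2: v1 <- -5                     {1,2,3,4,5,6,7}
step 3: v1 <- -9                     {0}
step 4: v0 <- 9                      {0}
step 5: v0 <- 5                      {0,1,2,3,4,5,6,7}
step 6: v1 <- max((element + v1), min(element, 9)) {0,1,2,3,4,5,6,7}
step 7: v1 <- ((element + v1) * max(v0, 5)) {0,1,2,3,4,5,6,7}

Answer: 8 steps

v0: 5,5,5,5,5,5,5,5
v1: 0,10,20,30,40,50,60,70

steps = 8; useful = 48; efficiency = 48/64 = 3/4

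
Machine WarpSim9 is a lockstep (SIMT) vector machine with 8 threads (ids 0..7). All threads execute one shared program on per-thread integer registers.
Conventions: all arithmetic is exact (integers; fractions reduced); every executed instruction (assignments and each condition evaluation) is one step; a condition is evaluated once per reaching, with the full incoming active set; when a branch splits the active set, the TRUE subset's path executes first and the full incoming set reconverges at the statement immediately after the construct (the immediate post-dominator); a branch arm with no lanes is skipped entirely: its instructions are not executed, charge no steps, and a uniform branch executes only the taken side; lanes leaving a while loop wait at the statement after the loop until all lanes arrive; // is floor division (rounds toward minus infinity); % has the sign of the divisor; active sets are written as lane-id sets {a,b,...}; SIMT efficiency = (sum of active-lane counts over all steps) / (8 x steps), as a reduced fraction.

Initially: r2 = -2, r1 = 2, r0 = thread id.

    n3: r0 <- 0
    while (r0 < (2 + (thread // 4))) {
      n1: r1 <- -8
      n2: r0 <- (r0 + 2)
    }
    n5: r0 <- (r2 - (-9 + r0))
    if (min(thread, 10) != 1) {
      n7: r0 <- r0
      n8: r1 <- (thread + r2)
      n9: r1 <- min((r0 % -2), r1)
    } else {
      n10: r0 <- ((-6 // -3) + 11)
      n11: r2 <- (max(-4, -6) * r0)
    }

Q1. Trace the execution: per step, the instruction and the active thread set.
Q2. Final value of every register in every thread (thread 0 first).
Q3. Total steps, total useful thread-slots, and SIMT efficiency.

step 0: r0 <- 0                      {0,1,2,3,4,5,6,7}
step 1: eval (r0 < (2 + (thread // 4))) {0,1,2,3,4,5,6,7}
step 2: r1 <- -8                     {0,1,2,3,4,5,6,7}
step 3: r0 <- (r0 + 2)               {0,1,2,3,4,5,6,7}
step 4: eval (r0 < (2 + (thread // 4))) {0,1,2,3,4,5,6,7}
step 5: r1 <- -8                     {4,5,6,7}
step 6: r0 <- (r0 + 2)               {4,5,6,7}
step 7: eval (r0 < (2 + (thread // 4))) {4,5,6,7}
step 8: r0 <- (r2 - (-9 + r0))       {0,1,2,3,4,5,6,7}
step 9: eval (min(thread, 10) != 1)  {0,1,2,3,4,5,6,7}
step 10: r0 <- r0                     {0,2,3,4,5,6,7}
step 11: r1 <- (thread + r2)          {0,2,3,4,5,6,7}
step 12: r1 <- min((r0 % -2), r1)     {0,2,3,4,5,6,7}
step 13: r0 <- ((-6 // -3) + 11)      {1}
step 14: r2 <- (max(-4, -6) * r0)     {1}

Answer: 15 steps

r2: -2,-52,-2,-2,-2,-2,-2,-2
r1: -2,-8,-1,-1,-1,-1,-1,-1
r0: 5,13,5,5,3,3,3,3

steps = 15; useful = 91; efficiency = 91/120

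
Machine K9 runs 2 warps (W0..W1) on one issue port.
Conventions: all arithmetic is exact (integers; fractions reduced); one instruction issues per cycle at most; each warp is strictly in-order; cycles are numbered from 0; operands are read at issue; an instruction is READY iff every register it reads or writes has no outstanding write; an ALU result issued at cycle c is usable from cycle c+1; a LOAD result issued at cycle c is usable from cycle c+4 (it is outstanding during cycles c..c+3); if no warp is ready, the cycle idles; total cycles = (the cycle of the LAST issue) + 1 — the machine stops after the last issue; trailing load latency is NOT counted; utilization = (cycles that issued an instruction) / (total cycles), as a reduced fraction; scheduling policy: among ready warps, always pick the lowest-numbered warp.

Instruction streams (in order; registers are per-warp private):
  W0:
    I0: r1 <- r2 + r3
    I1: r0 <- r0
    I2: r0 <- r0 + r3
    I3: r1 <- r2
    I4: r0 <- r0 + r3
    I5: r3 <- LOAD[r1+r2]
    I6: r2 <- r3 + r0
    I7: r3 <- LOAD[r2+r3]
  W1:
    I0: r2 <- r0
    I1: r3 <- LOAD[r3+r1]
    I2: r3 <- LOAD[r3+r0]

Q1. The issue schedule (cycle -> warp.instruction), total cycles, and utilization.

cycle 0: W0.I0
cycle 1: W0.I1
cycle 2: W0.I2
cycle 3: W0.I3
cycle 4: W0.I4
cycle 5: W0.I5
cycle 6: W1.I0
cycle 7: W1.I1
cycle 8: idle
cycle 9: W0.I6
cycle 10: W0.I7
cycle 11: W1.I2

Answer: 12 cycles, utilization 11/12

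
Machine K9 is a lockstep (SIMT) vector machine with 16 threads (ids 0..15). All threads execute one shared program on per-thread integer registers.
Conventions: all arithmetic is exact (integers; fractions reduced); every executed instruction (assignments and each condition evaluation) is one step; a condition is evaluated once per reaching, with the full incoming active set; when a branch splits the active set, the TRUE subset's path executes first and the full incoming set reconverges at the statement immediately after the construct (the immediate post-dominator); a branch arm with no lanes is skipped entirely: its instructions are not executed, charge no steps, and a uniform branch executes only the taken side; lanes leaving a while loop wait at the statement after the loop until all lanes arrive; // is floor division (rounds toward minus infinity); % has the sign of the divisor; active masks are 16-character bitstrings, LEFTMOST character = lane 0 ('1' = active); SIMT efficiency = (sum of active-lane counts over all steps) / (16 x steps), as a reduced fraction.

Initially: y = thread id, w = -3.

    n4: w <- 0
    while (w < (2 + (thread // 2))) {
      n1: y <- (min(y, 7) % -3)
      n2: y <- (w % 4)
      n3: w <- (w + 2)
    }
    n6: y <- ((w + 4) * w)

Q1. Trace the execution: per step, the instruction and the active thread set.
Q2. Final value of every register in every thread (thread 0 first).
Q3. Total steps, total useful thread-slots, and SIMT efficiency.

step 0: w <- 0                       1111111111111111
step 1: eval (w < (2 + (thread // 2))) 1111111111111111
step 2: y <- (min(y, 7) % -3)        1111111111111111
step 3: y <- (w % 4)                 1111111111111111
step 4: w <- (w + 2)                 1111111111111111
step 5: eval (w < (2 + (thread // 2))) 1111111111111111
step 6: y <- (min(y, 7) % -3)        0011111111111111
step 7: y <- (w % 4)                 0011111111111111
step 8: w <- (w + 2)                 0011111111111111
step 9: eval (w < (2 + (thread // 2))) 0011111111111111
step 10: y <- (min(y, 7) % -3)        0000001111111111
step 11: y <- (w % 4)                 0000001111111111
step 12: w <- (w + 2)                 0000001111111111
step 13: eval (w < (2 + (thread // 2))) 0000001111111111
step 14: y <- (min(y, 7) % -3)        0000000000111111
step 15: y <- (w % 4)                 0000000000111111
step 16: w <- (w + 2)                 0000000000111111
step 17: eval (w < (2 + (thread // 2))) 0000000000111111
step 18: y <- (min(y, 7) % -3)        0000000000000011
step 19: y <- (w % 4)                 0000000000000011
step 20: w <- (w + 2)                 0000000000000011
step 21: eval (w < (2 + (thread // 2))) 0000000000000011
step 22: y <- ((w + 4) * w)           1111111111111111

Answer: 23 steps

y: 12,12,32,32,32,32,60,60,60,60,96,96,96,96,140,140
w: 2,2,4,4,4,4,6,6,6,6,8,8,8,8,10,10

steps = 23; useful = 240; efficiency = 240/368 = 15/23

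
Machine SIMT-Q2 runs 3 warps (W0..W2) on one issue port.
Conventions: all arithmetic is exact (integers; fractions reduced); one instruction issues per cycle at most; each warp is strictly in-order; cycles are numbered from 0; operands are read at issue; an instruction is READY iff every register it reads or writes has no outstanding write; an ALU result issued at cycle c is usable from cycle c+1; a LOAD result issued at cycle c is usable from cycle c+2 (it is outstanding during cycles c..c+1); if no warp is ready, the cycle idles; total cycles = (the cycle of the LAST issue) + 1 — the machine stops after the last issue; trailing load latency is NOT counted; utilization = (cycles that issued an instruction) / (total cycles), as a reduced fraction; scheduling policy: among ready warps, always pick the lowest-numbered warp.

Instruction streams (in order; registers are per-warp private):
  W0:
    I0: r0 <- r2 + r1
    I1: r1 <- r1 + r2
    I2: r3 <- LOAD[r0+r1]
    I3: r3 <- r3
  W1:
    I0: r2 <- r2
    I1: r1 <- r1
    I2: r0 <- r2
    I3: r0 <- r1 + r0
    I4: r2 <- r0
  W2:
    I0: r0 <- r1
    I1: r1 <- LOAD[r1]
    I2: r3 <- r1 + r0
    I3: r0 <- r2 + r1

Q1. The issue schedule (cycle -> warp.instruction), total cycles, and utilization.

cycle 0: W0.I0
cycle 1: W0.I1
cycle 2: W0.I2
cycle 3: W1.I0
cycle 4: W0.I3
cycle 5: W1.I1
cycle 6: W1.I2
cycle 7: W1.I3
cycle 8: W1.I4
cycle 9: W2.I0
cycle 10: W2.I1
cycle 11: idle
cycle 12: W2.I2
cycle 13: W2.I3

Answer: 14 cycles, utilization 13/14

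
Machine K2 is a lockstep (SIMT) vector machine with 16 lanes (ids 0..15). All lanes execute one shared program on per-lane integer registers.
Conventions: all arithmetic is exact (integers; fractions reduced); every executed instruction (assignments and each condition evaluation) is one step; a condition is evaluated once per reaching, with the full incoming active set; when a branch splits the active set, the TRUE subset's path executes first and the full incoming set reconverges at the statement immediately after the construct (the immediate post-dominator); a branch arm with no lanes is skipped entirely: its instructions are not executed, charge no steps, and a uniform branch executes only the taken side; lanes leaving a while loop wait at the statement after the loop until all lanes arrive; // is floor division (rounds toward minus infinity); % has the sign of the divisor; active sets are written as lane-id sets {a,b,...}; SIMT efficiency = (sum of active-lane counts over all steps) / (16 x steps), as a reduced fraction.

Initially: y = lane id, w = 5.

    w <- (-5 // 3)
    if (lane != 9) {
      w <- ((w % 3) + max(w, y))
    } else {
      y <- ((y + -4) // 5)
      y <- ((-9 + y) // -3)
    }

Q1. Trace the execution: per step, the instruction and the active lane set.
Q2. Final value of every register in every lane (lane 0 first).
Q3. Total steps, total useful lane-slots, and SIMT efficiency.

step 0: w <- (-5 // 3)               {0,1,2,3,4,5,6,7,8,9,10,11,12,13,14,15}
step 1: eval (lane != 9)             {0,1,2,3,4,5,6,7,8,9,10,11,12,13,14,15}
step 2: w <- ((w % 3) + max(w, y))   {0,1,2,3,4,5,6,7,8,10,11,12,13,14,15}
step 3: y <- ((y + -4) // 5)         {9}
step 4: y <- ((-9 + y) // -3)        {9}

Answer: 5 steps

y: 0,1,2,3,4,5,6,7,8,2,10,11,12,13,14,15
w: 1,2,3,4,5,6,7,8,9,-2,11,12,13,14,15,16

steps = 5; useful = 49; efficiency = 49/80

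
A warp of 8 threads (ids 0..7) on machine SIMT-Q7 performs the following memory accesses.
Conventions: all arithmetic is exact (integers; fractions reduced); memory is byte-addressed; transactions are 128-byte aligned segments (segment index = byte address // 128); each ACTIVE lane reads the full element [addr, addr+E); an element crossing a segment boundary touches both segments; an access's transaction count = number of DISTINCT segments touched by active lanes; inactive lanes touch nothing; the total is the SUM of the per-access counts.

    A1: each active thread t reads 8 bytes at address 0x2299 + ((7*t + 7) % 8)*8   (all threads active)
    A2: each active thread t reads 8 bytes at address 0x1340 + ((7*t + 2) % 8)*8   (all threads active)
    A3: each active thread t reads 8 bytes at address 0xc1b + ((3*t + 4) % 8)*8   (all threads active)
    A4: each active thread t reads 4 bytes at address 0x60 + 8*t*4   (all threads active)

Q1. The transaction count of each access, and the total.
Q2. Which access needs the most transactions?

A1: 1 transaction
A2: 1 transaction
A3: 1 transaction
A4: 3 transactions

Answer: 1,1,1,3; total 6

Answer: A4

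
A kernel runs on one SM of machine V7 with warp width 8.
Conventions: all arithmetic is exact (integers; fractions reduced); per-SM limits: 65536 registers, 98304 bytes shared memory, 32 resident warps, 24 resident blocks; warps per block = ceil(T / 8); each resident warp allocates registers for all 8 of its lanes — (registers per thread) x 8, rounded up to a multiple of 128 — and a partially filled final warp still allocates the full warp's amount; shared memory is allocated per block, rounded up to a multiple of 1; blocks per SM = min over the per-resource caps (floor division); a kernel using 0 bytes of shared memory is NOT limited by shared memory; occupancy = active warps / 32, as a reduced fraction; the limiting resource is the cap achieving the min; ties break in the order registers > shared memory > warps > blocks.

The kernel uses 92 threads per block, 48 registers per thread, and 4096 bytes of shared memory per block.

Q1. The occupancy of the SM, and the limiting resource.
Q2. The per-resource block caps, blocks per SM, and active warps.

Answer: occupancy 3/4, limited by warps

registers: 14 blocks
shared memory: 24 blocks
warps: 2 blocks
blocks: 24 blocks

Answer: 2 blocks, 24 active warps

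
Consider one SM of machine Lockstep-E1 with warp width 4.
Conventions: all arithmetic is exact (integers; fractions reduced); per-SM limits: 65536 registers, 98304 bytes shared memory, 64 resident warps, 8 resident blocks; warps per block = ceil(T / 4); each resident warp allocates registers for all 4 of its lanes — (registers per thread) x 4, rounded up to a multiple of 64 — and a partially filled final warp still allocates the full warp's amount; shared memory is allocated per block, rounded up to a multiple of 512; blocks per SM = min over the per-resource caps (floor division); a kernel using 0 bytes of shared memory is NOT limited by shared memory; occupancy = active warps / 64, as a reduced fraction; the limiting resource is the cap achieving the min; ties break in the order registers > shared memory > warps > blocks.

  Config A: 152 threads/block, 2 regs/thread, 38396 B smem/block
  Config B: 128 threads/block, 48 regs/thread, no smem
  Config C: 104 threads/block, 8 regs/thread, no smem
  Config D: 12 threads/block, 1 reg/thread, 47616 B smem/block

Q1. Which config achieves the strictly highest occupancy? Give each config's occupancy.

occupancies: A 19/32, B 1, C 13/16, D 3/32

Answer: B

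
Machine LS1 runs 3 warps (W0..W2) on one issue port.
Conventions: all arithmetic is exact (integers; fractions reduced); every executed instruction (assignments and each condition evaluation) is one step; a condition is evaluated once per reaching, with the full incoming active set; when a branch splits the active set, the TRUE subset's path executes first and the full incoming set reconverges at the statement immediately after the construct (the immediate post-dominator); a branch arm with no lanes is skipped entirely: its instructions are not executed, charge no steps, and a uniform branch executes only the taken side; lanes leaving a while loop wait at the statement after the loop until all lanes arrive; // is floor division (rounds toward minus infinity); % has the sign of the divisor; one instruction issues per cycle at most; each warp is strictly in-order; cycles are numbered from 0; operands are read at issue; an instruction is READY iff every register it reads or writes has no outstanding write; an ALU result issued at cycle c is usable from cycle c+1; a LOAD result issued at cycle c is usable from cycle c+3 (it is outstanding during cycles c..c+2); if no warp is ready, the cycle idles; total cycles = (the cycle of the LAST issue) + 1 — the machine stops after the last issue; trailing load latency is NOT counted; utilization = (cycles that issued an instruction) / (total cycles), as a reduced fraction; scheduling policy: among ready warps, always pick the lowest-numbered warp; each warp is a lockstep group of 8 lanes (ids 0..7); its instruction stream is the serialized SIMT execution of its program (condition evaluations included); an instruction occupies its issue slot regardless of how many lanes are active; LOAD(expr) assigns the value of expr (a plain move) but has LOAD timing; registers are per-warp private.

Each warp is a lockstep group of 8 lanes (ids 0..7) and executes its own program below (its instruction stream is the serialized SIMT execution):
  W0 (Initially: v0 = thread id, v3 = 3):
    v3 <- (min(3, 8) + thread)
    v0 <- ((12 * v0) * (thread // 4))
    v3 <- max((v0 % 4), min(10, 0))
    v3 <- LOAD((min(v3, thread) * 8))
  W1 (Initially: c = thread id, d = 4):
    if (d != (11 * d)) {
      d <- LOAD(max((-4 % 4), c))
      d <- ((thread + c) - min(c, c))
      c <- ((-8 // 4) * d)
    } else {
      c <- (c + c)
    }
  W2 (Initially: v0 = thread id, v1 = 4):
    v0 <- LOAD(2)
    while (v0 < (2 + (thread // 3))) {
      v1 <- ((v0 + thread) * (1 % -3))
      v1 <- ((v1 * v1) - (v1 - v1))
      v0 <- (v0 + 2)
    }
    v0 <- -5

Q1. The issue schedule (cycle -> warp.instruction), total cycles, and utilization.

cycle 0: W0.I0
cycle 1: W0.I1
cycle 2: W0.I2
cycle 3: W0.I3
cycle 4: W1.I0
cycle 5: W1.I1
cycle 6: W2.I0
cycle 7: idle
cycle 8: W1.I2
cycle 9: W1.I3
cycle 10: W2.I1
cycle 11: W2.I2
cycle 12: W2.I3
cycle 13: W2.I4
cycle 14: W2.I5
cycle 15: W2.I6

Answer: 16 cycles, utilization 15/16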